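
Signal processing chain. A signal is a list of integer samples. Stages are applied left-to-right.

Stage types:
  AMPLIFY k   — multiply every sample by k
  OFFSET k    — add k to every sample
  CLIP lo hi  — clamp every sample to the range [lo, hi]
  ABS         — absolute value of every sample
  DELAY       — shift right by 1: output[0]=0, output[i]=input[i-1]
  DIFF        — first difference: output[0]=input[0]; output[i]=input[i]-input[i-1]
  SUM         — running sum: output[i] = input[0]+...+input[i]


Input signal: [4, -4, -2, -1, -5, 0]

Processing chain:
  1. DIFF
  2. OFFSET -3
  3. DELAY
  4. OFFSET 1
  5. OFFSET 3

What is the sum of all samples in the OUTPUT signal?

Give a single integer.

Answer: 4

Derivation:
Input: [4, -4, -2, -1, -5, 0]
Stage 1 (DIFF): s[0]=4, -4-4=-8, -2--4=2, -1--2=1, -5--1=-4, 0--5=5 -> [4, -8, 2, 1, -4, 5]
Stage 2 (OFFSET -3): 4+-3=1, -8+-3=-11, 2+-3=-1, 1+-3=-2, -4+-3=-7, 5+-3=2 -> [1, -11, -1, -2, -7, 2]
Stage 3 (DELAY): [0, 1, -11, -1, -2, -7] = [0, 1, -11, -1, -2, -7] -> [0, 1, -11, -1, -2, -7]
Stage 4 (OFFSET 1): 0+1=1, 1+1=2, -11+1=-10, -1+1=0, -2+1=-1, -7+1=-6 -> [1, 2, -10, 0, -1, -6]
Stage 5 (OFFSET 3): 1+3=4, 2+3=5, -10+3=-7, 0+3=3, -1+3=2, -6+3=-3 -> [4, 5, -7, 3, 2, -3]
Output sum: 4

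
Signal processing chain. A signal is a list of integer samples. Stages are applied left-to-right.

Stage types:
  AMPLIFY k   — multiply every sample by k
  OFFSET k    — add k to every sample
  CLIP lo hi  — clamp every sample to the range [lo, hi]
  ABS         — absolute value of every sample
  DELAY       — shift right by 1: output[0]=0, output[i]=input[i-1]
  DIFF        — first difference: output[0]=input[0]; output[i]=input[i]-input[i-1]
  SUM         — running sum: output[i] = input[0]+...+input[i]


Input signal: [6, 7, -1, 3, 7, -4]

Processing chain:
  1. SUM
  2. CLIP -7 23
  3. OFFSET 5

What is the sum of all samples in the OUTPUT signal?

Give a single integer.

Input: [6, 7, -1, 3, 7, -4]
Stage 1 (SUM): sum[0..0]=6, sum[0..1]=13, sum[0..2]=12, sum[0..3]=15, sum[0..4]=22, sum[0..5]=18 -> [6, 13, 12, 15, 22, 18]
Stage 2 (CLIP -7 23): clip(6,-7,23)=6, clip(13,-7,23)=13, clip(12,-7,23)=12, clip(15,-7,23)=15, clip(22,-7,23)=22, clip(18,-7,23)=18 -> [6, 13, 12, 15, 22, 18]
Stage 3 (OFFSET 5): 6+5=11, 13+5=18, 12+5=17, 15+5=20, 22+5=27, 18+5=23 -> [11, 18, 17, 20, 27, 23]
Output sum: 116

Answer: 116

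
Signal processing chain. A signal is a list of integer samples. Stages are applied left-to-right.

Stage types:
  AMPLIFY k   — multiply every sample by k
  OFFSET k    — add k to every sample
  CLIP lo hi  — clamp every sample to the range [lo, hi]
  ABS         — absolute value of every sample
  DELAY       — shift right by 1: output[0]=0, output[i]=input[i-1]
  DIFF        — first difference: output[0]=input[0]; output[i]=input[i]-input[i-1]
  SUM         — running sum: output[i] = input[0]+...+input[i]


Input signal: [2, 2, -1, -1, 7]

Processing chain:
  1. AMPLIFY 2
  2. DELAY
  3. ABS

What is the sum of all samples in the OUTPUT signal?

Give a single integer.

Answer: 12

Derivation:
Input: [2, 2, -1, -1, 7]
Stage 1 (AMPLIFY 2): 2*2=4, 2*2=4, -1*2=-2, -1*2=-2, 7*2=14 -> [4, 4, -2, -2, 14]
Stage 2 (DELAY): [0, 4, 4, -2, -2] = [0, 4, 4, -2, -2] -> [0, 4, 4, -2, -2]
Stage 3 (ABS): |0|=0, |4|=4, |4|=4, |-2|=2, |-2|=2 -> [0, 4, 4, 2, 2]
Output sum: 12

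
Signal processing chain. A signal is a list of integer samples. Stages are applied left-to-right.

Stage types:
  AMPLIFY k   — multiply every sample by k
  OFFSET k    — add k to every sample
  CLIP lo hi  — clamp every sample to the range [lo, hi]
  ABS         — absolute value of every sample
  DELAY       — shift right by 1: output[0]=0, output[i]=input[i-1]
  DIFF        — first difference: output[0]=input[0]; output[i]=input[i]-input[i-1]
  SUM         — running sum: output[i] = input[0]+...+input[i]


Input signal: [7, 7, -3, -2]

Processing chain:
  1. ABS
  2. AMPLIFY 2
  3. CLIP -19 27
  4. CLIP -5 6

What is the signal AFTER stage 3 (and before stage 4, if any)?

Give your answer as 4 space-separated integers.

Answer: 14 14 6 4

Derivation:
Input: [7, 7, -3, -2]
Stage 1 (ABS): |7|=7, |7|=7, |-3|=3, |-2|=2 -> [7, 7, 3, 2]
Stage 2 (AMPLIFY 2): 7*2=14, 7*2=14, 3*2=6, 2*2=4 -> [14, 14, 6, 4]
Stage 3 (CLIP -19 27): clip(14,-19,27)=14, clip(14,-19,27)=14, clip(6,-19,27)=6, clip(4,-19,27)=4 -> [14, 14, 6, 4]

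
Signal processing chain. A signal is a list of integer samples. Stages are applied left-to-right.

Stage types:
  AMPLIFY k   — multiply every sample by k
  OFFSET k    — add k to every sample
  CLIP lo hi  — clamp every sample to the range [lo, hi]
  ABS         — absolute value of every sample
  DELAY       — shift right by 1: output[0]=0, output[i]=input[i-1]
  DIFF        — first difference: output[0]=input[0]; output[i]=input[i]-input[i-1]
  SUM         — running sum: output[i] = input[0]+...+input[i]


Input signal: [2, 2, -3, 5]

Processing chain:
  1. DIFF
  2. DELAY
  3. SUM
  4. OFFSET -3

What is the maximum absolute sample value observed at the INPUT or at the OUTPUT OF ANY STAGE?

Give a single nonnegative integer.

Answer: 8

Derivation:
Input: [2, 2, -3, 5] (max |s|=5)
Stage 1 (DIFF): s[0]=2, 2-2=0, -3-2=-5, 5--3=8 -> [2, 0, -5, 8] (max |s|=8)
Stage 2 (DELAY): [0, 2, 0, -5] = [0, 2, 0, -5] -> [0, 2, 0, -5] (max |s|=5)
Stage 3 (SUM): sum[0..0]=0, sum[0..1]=2, sum[0..2]=2, sum[0..3]=-3 -> [0, 2, 2, -3] (max |s|=3)
Stage 4 (OFFSET -3): 0+-3=-3, 2+-3=-1, 2+-3=-1, -3+-3=-6 -> [-3, -1, -1, -6] (max |s|=6)
Overall max amplitude: 8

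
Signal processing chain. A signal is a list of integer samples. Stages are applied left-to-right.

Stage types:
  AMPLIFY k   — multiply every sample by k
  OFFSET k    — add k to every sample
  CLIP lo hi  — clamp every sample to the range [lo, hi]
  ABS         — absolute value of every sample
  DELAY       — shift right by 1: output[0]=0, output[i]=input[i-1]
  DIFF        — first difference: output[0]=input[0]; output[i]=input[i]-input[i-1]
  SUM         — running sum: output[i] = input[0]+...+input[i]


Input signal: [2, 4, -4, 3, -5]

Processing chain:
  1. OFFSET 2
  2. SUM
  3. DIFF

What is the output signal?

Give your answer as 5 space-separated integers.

Input: [2, 4, -4, 3, -5]
Stage 1 (OFFSET 2): 2+2=4, 4+2=6, -4+2=-2, 3+2=5, -5+2=-3 -> [4, 6, -2, 5, -3]
Stage 2 (SUM): sum[0..0]=4, sum[0..1]=10, sum[0..2]=8, sum[0..3]=13, sum[0..4]=10 -> [4, 10, 8, 13, 10]
Stage 3 (DIFF): s[0]=4, 10-4=6, 8-10=-2, 13-8=5, 10-13=-3 -> [4, 6, -2, 5, -3]

Answer: 4 6 -2 5 -3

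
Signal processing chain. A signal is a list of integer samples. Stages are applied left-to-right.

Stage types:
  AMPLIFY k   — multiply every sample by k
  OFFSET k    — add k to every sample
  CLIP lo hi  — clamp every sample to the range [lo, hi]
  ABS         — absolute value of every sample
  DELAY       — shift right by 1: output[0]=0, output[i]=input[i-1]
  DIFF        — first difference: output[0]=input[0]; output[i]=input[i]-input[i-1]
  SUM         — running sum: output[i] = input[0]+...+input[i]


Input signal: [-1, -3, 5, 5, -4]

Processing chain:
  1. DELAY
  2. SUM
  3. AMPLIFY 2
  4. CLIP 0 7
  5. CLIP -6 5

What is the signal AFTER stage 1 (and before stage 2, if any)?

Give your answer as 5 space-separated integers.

Answer: 0 -1 -3 5 5

Derivation:
Input: [-1, -3, 5, 5, -4]
Stage 1 (DELAY): [0, -1, -3, 5, 5] = [0, -1, -3, 5, 5] -> [0, -1, -3, 5, 5]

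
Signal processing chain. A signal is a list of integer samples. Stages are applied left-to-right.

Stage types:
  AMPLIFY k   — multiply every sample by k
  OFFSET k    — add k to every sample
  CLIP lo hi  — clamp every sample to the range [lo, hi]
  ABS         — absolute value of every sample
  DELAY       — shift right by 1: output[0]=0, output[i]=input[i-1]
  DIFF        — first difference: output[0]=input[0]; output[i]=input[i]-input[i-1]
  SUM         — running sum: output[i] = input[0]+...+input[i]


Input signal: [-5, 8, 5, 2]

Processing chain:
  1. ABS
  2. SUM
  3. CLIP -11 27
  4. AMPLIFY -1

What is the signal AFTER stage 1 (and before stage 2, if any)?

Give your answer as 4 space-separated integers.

Answer: 5 8 5 2

Derivation:
Input: [-5, 8, 5, 2]
Stage 1 (ABS): |-5|=5, |8|=8, |5|=5, |2|=2 -> [5, 8, 5, 2]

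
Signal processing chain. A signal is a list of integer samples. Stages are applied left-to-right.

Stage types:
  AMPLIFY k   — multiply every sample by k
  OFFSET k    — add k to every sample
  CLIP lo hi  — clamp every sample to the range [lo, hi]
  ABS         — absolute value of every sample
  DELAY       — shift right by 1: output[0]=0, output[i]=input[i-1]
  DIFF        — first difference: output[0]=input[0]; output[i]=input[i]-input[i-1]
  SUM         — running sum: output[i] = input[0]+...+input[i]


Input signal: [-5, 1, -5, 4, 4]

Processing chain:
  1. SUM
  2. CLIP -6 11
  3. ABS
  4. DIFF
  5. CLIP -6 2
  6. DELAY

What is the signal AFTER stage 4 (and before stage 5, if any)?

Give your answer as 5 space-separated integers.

Answer: 5 -1 2 -1 -4

Derivation:
Input: [-5, 1, -5, 4, 4]
Stage 1 (SUM): sum[0..0]=-5, sum[0..1]=-4, sum[0..2]=-9, sum[0..3]=-5, sum[0..4]=-1 -> [-5, -4, -9, -5, -1]
Stage 2 (CLIP -6 11): clip(-5,-6,11)=-5, clip(-4,-6,11)=-4, clip(-9,-6,11)=-6, clip(-5,-6,11)=-5, clip(-1,-6,11)=-1 -> [-5, -4, -6, -5, -1]
Stage 3 (ABS): |-5|=5, |-4|=4, |-6|=6, |-5|=5, |-1|=1 -> [5, 4, 6, 5, 1]
Stage 4 (DIFF): s[0]=5, 4-5=-1, 6-4=2, 5-6=-1, 1-5=-4 -> [5, -1, 2, -1, -4]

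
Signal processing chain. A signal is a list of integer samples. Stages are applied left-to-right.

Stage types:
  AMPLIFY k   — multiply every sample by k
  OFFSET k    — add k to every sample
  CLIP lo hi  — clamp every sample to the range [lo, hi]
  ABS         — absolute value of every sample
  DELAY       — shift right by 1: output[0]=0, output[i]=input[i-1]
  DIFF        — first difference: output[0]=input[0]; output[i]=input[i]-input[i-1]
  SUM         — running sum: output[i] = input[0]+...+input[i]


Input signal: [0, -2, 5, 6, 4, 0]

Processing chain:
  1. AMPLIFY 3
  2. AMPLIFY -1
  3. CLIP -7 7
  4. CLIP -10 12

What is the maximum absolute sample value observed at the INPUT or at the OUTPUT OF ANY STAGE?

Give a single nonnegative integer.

Answer: 18

Derivation:
Input: [0, -2, 5, 6, 4, 0] (max |s|=6)
Stage 1 (AMPLIFY 3): 0*3=0, -2*3=-6, 5*3=15, 6*3=18, 4*3=12, 0*3=0 -> [0, -6, 15, 18, 12, 0] (max |s|=18)
Stage 2 (AMPLIFY -1): 0*-1=0, -6*-1=6, 15*-1=-15, 18*-1=-18, 12*-1=-12, 0*-1=0 -> [0, 6, -15, -18, -12, 0] (max |s|=18)
Stage 3 (CLIP -7 7): clip(0,-7,7)=0, clip(6,-7,7)=6, clip(-15,-7,7)=-7, clip(-18,-7,7)=-7, clip(-12,-7,7)=-7, clip(0,-7,7)=0 -> [0, 6, -7, -7, -7, 0] (max |s|=7)
Stage 4 (CLIP -10 12): clip(0,-10,12)=0, clip(6,-10,12)=6, clip(-7,-10,12)=-7, clip(-7,-10,12)=-7, clip(-7,-10,12)=-7, clip(0,-10,12)=0 -> [0, 6, -7, -7, -7, 0] (max |s|=7)
Overall max amplitude: 18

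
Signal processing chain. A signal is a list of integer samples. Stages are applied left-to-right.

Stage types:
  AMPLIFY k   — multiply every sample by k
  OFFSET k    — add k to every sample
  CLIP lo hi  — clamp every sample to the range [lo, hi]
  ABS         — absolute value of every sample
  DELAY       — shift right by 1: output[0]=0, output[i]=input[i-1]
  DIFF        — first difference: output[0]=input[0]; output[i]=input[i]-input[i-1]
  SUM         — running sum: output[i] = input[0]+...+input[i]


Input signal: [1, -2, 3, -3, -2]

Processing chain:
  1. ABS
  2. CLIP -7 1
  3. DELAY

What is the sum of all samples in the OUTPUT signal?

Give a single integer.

Input: [1, -2, 3, -3, -2]
Stage 1 (ABS): |1|=1, |-2|=2, |3|=3, |-3|=3, |-2|=2 -> [1, 2, 3, 3, 2]
Stage 2 (CLIP -7 1): clip(1,-7,1)=1, clip(2,-7,1)=1, clip(3,-7,1)=1, clip(3,-7,1)=1, clip(2,-7,1)=1 -> [1, 1, 1, 1, 1]
Stage 3 (DELAY): [0, 1, 1, 1, 1] = [0, 1, 1, 1, 1] -> [0, 1, 1, 1, 1]
Output sum: 4

Answer: 4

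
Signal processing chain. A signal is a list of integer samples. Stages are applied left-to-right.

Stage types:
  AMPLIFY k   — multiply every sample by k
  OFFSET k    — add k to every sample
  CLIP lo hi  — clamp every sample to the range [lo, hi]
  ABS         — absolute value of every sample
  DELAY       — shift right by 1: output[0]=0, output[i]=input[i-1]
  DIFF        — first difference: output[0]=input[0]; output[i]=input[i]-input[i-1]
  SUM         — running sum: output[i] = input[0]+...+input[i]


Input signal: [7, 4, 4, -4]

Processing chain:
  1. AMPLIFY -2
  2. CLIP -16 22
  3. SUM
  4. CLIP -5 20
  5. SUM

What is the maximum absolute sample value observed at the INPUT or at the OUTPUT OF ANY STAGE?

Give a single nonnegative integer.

Input: [7, 4, 4, -4] (max |s|=7)
Stage 1 (AMPLIFY -2): 7*-2=-14, 4*-2=-8, 4*-2=-8, -4*-2=8 -> [-14, -8, -8, 8] (max |s|=14)
Stage 2 (CLIP -16 22): clip(-14,-16,22)=-14, clip(-8,-16,22)=-8, clip(-8,-16,22)=-8, clip(8,-16,22)=8 -> [-14, -8, -8, 8] (max |s|=14)
Stage 3 (SUM): sum[0..0]=-14, sum[0..1]=-22, sum[0..2]=-30, sum[0..3]=-22 -> [-14, -22, -30, -22] (max |s|=30)
Stage 4 (CLIP -5 20): clip(-14,-5,20)=-5, clip(-22,-5,20)=-5, clip(-30,-5,20)=-5, clip(-22,-5,20)=-5 -> [-5, -5, -5, -5] (max |s|=5)
Stage 5 (SUM): sum[0..0]=-5, sum[0..1]=-10, sum[0..2]=-15, sum[0..3]=-20 -> [-5, -10, -15, -20] (max |s|=20)
Overall max amplitude: 30

Answer: 30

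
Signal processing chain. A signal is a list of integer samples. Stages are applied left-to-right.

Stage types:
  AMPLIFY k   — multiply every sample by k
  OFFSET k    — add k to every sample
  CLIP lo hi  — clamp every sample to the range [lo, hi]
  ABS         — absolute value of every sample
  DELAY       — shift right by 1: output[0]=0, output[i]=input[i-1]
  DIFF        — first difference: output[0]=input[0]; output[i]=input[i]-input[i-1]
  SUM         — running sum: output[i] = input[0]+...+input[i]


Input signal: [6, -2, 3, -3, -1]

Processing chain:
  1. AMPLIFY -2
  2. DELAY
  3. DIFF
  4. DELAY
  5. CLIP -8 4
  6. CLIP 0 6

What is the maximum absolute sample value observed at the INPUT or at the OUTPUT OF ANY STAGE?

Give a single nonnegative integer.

Answer: 16

Derivation:
Input: [6, -2, 3, -3, -1] (max |s|=6)
Stage 1 (AMPLIFY -2): 6*-2=-12, -2*-2=4, 3*-2=-6, -3*-2=6, -1*-2=2 -> [-12, 4, -6, 6, 2] (max |s|=12)
Stage 2 (DELAY): [0, -12, 4, -6, 6] = [0, -12, 4, -6, 6] -> [0, -12, 4, -6, 6] (max |s|=12)
Stage 3 (DIFF): s[0]=0, -12-0=-12, 4--12=16, -6-4=-10, 6--6=12 -> [0, -12, 16, -10, 12] (max |s|=16)
Stage 4 (DELAY): [0, 0, -12, 16, -10] = [0, 0, -12, 16, -10] -> [0, 0, -12, 16, -10] (max |s|=16)
Stage 5 (CLIP -8 4): clip(0,-8,4)=0, clip(0,-8,4)=0, clip(-12,-8,4)=-8, clip(16,-8,4)=4, clip(-10,-8,4)=-8 -> [0, 0, -8, 4, -8] (max |s|=8)
Stage 6 (CLIP 0 6): clip(0,0,6)=0, clip(0,0,6)=0, clip(-8,0,6)=0, clip(4,0,6)=4, clip(-8,0,6)=0 -> [0, 0, 0, 4, 0] (max |s|=4)
Overall max amplitude: 16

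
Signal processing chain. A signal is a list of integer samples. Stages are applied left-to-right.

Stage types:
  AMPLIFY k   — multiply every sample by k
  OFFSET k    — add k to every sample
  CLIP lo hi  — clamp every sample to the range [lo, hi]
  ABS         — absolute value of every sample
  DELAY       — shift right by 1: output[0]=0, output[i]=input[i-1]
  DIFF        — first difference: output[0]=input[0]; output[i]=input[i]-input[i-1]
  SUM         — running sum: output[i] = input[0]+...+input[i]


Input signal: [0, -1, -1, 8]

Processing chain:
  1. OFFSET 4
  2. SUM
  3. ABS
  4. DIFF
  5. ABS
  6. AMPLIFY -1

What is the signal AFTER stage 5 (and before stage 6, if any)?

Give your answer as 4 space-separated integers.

Input: [0, -1, -1, 8]
Stage 1 (OFFSET 4): 0+4=4, -1+4=3, -1+4=3, 8+4=12 -> [4, 3, 3, 12]
Stage 2 (SUM): sum[0..0]=4, sum[0..1]=7, sum[0..2]=10, sum[0..3]=22 -> [4, 7, 10, 22]
Stage 3 (ABS): |4|=4, |7|=7, |10|=10, |22|=22 -> [4, 7, 10, 22]
Stage 4 (DIFF): s[0]=4, 7-4=3, 10-7=3, 22-10=12 -> [4, 3, 3, 12]
Stage 5 (ABS): |4|=4, |3|=3, |3|=3, |12|=12 -> [4, 3, 3, 12]

Answer: 4 3 3 12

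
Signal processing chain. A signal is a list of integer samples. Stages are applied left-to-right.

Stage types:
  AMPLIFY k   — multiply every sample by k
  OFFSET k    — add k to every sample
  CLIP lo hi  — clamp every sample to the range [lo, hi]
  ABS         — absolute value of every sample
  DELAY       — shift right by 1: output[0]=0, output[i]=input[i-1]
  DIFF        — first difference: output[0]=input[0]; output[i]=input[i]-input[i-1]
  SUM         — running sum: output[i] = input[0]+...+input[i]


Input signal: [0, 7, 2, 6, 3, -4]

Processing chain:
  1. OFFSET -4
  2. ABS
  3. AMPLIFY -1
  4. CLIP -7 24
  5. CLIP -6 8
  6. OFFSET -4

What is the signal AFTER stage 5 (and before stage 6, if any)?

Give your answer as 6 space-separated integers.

Input: [0, 7, 2, 6, 3, -4]
Stage 1 (OFFSET -4): 0+-4=-4, 7+-4=3, 2+-4=-2, 6+-4=2, 3+-4=-1, -4+-4=-8 -> [-4, 3, -2, 2, -1, -8]
Stage 2 (ABS): |-4|=4, |3|=3, |-2|=2, |2|=2, |-1|=1, |-8|=8 -> [4, 3, 2, 2, 1, 8]
Stage 3 (AMPLIFY -1): 4*-1=-4, 3*-1=-3, 2*-1=-2, 2*-1=-2, 1*-1=-1, 8*-1=-8 -> [-4, -3, -2, -2, -1, -8]
Stage 4 (CLIP -7 24): clip(-4,-7,24)=-4, clip(-3,-7,24)=-3, clip(-2,-7,24)=-2, clip(-2,-7,24)=-2, clip(-1,-7,24)=-1, clip(-8,-7,24)=-7 -> [-4, -3, -2, -2, -1, -7]
Stage 5 (CLIP -6 8): clip(-4,-6,8)=-4, clip(-3,-6,8)=-3, clip(-2,-6,8)=-2, clip(-2,-6,8)=-2, clip(-1,-6,8)=-1, clip(-7,-6,8)=-6 -> [-4, -3, -2, -2, -1, -6]

Answer: -4 -3 -2 -2 -1 -6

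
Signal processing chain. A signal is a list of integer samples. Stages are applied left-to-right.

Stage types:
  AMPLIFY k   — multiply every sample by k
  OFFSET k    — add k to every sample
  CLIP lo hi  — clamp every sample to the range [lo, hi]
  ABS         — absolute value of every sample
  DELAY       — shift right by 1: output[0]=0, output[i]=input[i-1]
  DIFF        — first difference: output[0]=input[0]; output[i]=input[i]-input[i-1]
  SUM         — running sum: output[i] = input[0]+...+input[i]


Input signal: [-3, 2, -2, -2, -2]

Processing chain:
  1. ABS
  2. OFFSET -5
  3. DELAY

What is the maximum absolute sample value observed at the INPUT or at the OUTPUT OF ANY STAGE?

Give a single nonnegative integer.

Input: [-3, 2, -2, -2, -2] (max |s|=3)
Stage 1 (ABS): |-3|=3, |2|=2, |-2|=2, |-2|=2, |-2|=2 -> [3, 2, 2, 2, 2] (max |s|=3)
Stage 2 (OFFSET -5): 3+-5=-2, 2+-5=-3, 2+-5=-3, 2+-5=-3, 2+-5=-3 -> [-2, -3, -3, -3, -3] (max |s|=3)
Stage 3 (DELAY): [0, -2, -3, -3, -3] = [0, -2, -3, -3, -3] -> [0, -2, -3, -3, -3] (max |s|=3)
Overall max amplitude: 3

Answer: 3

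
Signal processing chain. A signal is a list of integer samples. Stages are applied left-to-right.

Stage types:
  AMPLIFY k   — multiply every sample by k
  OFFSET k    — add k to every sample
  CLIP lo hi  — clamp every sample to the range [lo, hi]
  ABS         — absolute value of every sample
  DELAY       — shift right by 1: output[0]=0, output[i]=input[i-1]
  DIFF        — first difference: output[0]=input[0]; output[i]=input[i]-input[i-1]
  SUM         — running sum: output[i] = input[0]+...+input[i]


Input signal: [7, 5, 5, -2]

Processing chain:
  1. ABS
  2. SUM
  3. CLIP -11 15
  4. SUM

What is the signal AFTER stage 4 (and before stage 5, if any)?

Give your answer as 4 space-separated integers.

Input: [7, 5, 5, -2]
Stage 1 (ABS): |7|=7, |5|=5, |5|=5, |-2|=2 -> [7, 5, 5, 2]
Stage 2 (SUM): sum[0..0]=7, sum[0..1]=12, sum[0..2]=17, sum[0..3]=19 -> [7, 12, 17, 19]
Stage 3 (CLIP -11 15): clip(7,-11,15)=7, clip(12,-11,15)=12, clip(17,-11,15)=15, clip(19,-11,15)=15 -> [7, 12, 15, 15]
Stage 4 (SUM): sum[0..0]=7, sum[0..1]=19, sum[0..2]=34, sum[0..3]=49 -> [7, 19, 34, 49]

Answer: 7 19 34 49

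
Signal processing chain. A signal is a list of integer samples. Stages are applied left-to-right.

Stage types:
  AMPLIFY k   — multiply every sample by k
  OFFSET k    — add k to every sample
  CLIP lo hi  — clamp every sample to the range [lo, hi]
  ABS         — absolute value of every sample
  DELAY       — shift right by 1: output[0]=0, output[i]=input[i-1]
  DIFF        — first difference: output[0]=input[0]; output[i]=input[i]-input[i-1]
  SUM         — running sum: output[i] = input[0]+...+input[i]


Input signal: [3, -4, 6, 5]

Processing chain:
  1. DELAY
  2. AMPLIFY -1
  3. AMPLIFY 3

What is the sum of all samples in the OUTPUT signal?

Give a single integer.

Input: [3, -4, 6, 5]
Stage 1 (DELAY): [0, 3, -4, 6] = [0, 3, -4, 6] -> [0, 3, -4, 6]
Stage 2 (AMPLIFY -1): 0*-1=0, 3*-1=-3, -4*-1=4, 6*-1=-6 -> [0, -3, 4, -6]
Stage 3 (AMPLIFY 3): 0*3=0, -3*3=-9, 4*3=12, -6*3=-18 -> [0, -9, 12, -18]
Output sum: -15

Answer: -15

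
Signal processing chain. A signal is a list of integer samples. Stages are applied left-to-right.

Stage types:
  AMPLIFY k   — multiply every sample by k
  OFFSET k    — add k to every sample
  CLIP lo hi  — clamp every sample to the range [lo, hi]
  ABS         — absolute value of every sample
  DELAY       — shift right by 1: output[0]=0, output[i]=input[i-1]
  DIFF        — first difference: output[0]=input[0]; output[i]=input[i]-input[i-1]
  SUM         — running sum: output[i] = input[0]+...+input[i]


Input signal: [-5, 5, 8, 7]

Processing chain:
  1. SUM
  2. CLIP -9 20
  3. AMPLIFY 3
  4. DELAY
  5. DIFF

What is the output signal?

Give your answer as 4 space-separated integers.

Answer: 0 -15 15 24

Derivation:
Input: [-5, 5, 8, 7]
Stage 1 (SUM): sum[0..0]=-5, sum[0..1]=0, sum[0..2]=8, sum[0..3]=15 -> [-5, 0, 8, 15]
Stage 2 (CLIP -9 20): clip(-5,-9,20)=-5, clip(0,-9,20)=0, clip(8,-9,20)=8, clip(15,-9,20)=15 -> [-5, 0, 8, 15]
Stage 3 (AMPLIFY 3): -5*3=-15, 0*3=0, 8*3=24, 15*3=45 -> [-15, 0, 24, 45]
Stage 4 (DELAY): [0, -15, 0, 24] = [0, -15, 0, 24] -> [0, -15, 0, 24]
Stage 5 (DIFF): s[0]=0, -15-0=-15, 0--15=15, 24-0=24 -> [0, -15, 15, 24]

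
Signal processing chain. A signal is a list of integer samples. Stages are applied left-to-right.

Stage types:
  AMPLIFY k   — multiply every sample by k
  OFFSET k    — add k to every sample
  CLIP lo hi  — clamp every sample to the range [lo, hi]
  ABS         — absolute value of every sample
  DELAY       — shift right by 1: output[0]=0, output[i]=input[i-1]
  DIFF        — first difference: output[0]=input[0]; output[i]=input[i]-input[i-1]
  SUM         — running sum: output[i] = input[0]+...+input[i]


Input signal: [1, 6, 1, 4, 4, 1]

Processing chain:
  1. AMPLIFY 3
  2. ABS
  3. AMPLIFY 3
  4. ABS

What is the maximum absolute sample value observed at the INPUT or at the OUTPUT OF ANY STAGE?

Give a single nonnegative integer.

Input: [1, 6, 1, 4, 4, 1] (max |s|=6)
Stage 1 (AMPLIFY 3): 1*3=3, 6*3=18, 1*3=3, 4*3=12, 4*3=12, 1*3=3 -> [3, 18, 3, 12, 12, 3] (max |s|=18)
Stage 2 (ABS): |3|=3, |18|=18, |3|=3, |12|=12, |12|=12, |3|=3 -> [3, 18, 3, 12, 12, 3] (max |s|=18)
Stage 3 (AMPLIFY 3): 3*3=9, 18*3=54, 3*3=9, 12*3=36, 12*3=36, 3*3=9 -> [9, 54, 9, 36, 36, 9] (max |s|=54)
Stage 4 (ABS): |9|=9, |54|=54, |9|=9, |36|=36, |36|=36, |9|=9 -> [9, 54, 9, 36, 36, 9] (max |s|=54)
Overall max amplitude: 54

Answer: 54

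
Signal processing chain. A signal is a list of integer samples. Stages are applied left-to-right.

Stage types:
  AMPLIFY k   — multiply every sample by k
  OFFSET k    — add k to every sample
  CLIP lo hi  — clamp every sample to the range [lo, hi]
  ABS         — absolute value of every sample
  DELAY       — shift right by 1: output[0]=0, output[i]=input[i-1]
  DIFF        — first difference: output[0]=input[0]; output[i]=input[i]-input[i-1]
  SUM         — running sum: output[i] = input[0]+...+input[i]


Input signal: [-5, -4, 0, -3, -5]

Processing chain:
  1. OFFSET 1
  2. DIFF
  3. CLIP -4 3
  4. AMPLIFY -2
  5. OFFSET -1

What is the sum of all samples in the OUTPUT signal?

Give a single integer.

Input: [-5, -4, 0, -3, -5]
Stage 1 (OFFSET 1): -5+1=-4, -4+1=-3, 0+1=1, -3+1=-2, -5+1=-4 -> [-4, -3, 1, -2, -4]
Stage 2 (DIFF): s[0]=-4, -3--4=1, 1--3=4, -2-1=-3, -4--2=-2 -> [-4, 1, 4, -3, -2]
Stage 3 (CLIP -4 3): clip(-4,-4,3)=-4, clip(1,-4,3)=1, clip(4,-4,3)=3, clip(-3,-4,3)=-3, clip(-2,-4,3)=-2 -> [-4, 1, 3, -3, -2]
Stage 4 (AMPLIFY -2): -4*-2=8, 1*-2=-2, 3*-2=-6, -3*-2=6, -2*-2=4 -> [8, -2, -6, 6, 4]
Stage 5 (OFFSET -1): 8+-1=7, -2+-1=-3, -6+-1=-7, 6+-1=5, 4+-1=3 -> [7, -3, -7, 5, 3]
Output sum: 5

Answer: 5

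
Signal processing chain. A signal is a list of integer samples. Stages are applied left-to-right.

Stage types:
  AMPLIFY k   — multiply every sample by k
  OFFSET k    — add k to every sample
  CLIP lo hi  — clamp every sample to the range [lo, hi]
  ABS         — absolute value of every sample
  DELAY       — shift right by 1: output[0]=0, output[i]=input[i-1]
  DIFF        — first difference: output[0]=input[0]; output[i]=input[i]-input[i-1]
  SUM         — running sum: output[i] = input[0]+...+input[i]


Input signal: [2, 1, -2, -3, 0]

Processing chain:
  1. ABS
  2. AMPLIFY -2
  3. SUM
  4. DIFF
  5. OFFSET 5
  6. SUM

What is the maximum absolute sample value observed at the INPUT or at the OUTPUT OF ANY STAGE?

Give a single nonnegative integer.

Input: [2, 1, -2, -3, 0] (max |s|=3)
Stage 1 (ABS): |2|=2, |1|=1, |-2|=2, |-3|=3, |0|=0 -> [2, 1, 2, 3, 0] (max |s|=3)
Stage 2 (AMPLIFY -2): 2*-2=-4, 1*-2=-2, 2*-2=-4, 3*-2=-6, 0*-2=0 -> [-4, -2, -4, -6, 0] (max |s|=6)
Stage 3 (SUM): sum[0..0]=-4, sum[0..1]=-6, sum[0..2]=-10, sum[0..3]=-16, sum[0..4]=-16 -> [-4, -6, -10, -16, -16] (max |s|=16)
Stage 4 (DIFF): s[0]=-4, -6--4=-2, -10--6=-4, -16--10=-6, -16--16=0 -> [-4, -2, -4, -6, 0] (max |s|=6)
Stage 5 (OFFSET 5): -4+5=1, -2+5=3, -4+5=1, -6+5=-1, 0+5=5 -> [1, 3, 1, -1, 5] (max |s|=5)
Stage 6 (SUM): sum[0..0]=1, sum[0..1]=4, sum[0..2]=5, sum[0..3]=4, sum[0..4]=9 -> [1, 4, 5, 4, 9] (max |s|=9)
Overall max amplitude: 16

Answer: 16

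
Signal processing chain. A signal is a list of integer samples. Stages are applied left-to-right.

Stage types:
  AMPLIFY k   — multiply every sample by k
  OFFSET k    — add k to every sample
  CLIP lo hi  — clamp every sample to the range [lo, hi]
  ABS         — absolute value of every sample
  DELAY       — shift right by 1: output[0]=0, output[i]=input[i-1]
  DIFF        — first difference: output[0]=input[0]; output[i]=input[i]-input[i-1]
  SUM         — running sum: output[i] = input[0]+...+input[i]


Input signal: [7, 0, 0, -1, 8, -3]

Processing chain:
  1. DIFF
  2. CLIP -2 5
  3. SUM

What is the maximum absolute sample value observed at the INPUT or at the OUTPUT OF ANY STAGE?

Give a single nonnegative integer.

Answer: 11

Derivation:
Input: [7, 0, 0, -1, 8, -3] (max |s|=8)
Stage 1 (DIFF): s[0]=7, 0-7=-7, 0-0=0, -1-0=-1, 8--1=9, -3-8=-11 -> [7, -7, 0, -1, 9, -11] (max |s|=11)
Stage 2 (CLIP -2 5): clip(7,-2,5)=5, clip(-7,-2,5)=-2, clip(0,-2,5)=0, clip(-1,-2,5)=-1, clip(9,-2,5)=5, clip(-11,-2,5)=-2 -> [5, -2, 0, -1, 5, -2] (max |s|=5)
Stage 3 (SUM): sum[0..0]=5, sum[0..1]=3, sum[0..2]=3, sum[0..3]=2, sum[0..4]=7, sum[0..5]=5 -> [5, 3, 3, 2, 7, 5] (max |s|=7)
Overall max amplitude: 11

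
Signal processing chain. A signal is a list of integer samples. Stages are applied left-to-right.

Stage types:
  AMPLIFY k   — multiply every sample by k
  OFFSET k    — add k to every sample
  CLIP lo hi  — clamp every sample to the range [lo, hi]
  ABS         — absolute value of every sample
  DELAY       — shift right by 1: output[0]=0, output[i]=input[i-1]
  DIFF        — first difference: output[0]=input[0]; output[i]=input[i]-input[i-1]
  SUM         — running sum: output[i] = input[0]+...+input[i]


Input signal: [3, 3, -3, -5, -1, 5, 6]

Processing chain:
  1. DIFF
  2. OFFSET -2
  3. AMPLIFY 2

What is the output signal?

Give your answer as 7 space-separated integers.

Input: [3, 3, -3, -5, -1, 5, 6]
Stage 1 (DIFF): s[0]=3, 3-3=0, -3-3=-6, -5--3=-2, -1--5=4, 5--1=6, 6-5=1 -> [3, 0, -6, -2, 4, 6, 1]
Stage 2 (OFFSET -2): 3+-2=1, 0+-2=-2, -6+-2=-8, -2+-2=-4, 4+-2=2, 6+-2=4, 1+-2=-1 -> [1, -2, -8, -4, 2, 4, -1]
Stage 3 (AMPLIFY 2): 1*2=2, -2*2=-4, -8*2=-16, -4*2=-8, 2*2=4, 4*2=8, -1*2=-2 -> [2, -4, -16, -8, 4, 8, -2]

Answer: 2 -4 -16 -8 4 8 -2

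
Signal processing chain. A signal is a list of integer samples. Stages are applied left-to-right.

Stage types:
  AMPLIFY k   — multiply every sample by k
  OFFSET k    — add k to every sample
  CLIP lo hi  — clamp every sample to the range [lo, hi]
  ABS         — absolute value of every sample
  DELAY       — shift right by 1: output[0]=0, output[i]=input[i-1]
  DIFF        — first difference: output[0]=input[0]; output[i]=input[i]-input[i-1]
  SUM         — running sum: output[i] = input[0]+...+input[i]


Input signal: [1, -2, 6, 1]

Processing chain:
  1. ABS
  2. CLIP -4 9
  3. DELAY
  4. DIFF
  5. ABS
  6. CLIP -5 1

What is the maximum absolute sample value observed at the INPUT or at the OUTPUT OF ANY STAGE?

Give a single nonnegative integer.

Input: [1, -2, 6, 1] (max |s|=6)
Stage 1 (ABS): |1|=1, |-2|=2, |6|=6, |1|=1 -> [1, 2, 6, 1] (max |s|=6)
Stage 2 (CLIP -4 9): clip(1,-4,9)=1, clip(2,-4,9)=2, clip(6,-4,9)=6, clip(1,-4,9)=1 -> [1, 2, 6, 1] (max |s|=6)
Stage 3 (DELAY): [0, 1, 2, 6] = [0, 1, 2, 6] -> [0, 1, 2, 6] (max |s|=6)
Stage 4 (DIFF): s[0]=0, 1-0=1, 2-1=1, 6-2=4 -> [0, 1, 1, 4] (max |s|=4)
Stage 5 (ABS): |0|=0, |1|=1, |1|=1, |4|=4 -> [0, 1, 1, 4] (max |s|=4)
Stage 6 (CLIP -5 1): clip(0,-5,1)=0, clip(1,-5,1)=1, clip(1,-5,1)=1, clip(4,-5,1)=1 -> [0, 1, 1, 1] (max |s|=1)
Overall max amplitude: 6

Answer: 6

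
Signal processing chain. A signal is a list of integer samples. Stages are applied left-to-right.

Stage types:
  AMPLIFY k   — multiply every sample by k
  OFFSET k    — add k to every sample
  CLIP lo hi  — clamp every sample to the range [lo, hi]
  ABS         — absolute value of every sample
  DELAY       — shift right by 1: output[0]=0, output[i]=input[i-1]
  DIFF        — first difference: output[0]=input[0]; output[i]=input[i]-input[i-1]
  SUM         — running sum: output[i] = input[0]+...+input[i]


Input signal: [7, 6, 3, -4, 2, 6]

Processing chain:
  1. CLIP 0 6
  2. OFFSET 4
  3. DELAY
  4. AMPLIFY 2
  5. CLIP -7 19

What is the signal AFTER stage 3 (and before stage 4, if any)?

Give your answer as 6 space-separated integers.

Answer: 0 10 10 7 4 6

Derivation:
Input: [7, 6, 3, -4, 2, 6]
Stage 1 (CLIP 0 6): clip(7,0,6)=6, clip(6,0,6)=6, clip(3,0,6)=3, clip(-4,0,6)=0, clip(2,0,6)=2, clip(6,0,6)=6 -> [6, 6, 3, 0, 2, 6]
Stage 2 (OFFSET 4): 6+4=10, 6+4=10, 3+4=7, 0+4=4, 2+4=6, 6+4=10 -> [10, 10, 7, 4, 6, 10]
Stage 3 (DELAY): [0, 10, 10, 7, 4, 6] = [0, 10, 10, 7, 4, 6] -> [0, 10, 10, 7, 4, 6]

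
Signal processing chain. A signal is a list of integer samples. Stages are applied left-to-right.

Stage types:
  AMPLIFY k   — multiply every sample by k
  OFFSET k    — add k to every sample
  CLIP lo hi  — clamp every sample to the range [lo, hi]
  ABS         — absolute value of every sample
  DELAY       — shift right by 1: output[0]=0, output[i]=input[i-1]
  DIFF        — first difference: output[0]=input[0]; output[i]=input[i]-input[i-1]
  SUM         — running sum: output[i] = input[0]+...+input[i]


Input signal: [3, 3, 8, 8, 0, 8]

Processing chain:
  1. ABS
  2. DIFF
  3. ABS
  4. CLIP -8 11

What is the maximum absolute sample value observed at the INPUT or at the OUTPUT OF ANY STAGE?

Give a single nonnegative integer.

Input: [3, 3, 8, 8, 0, 8] (max |s|=8)
Stage 1 (ABS): |3|=3, |3|=3, |8|=8, |8|=8, |0|=0, |8|=8 -> [3, 3, 8, 8, 0, 8] (max |s|=8)
Stage 2 (DIFF): s[0]=3, 3-3=0, 8-3=5, 8-8=0, 0-8=-8, 8-0=8 -> [3, 0, 5, 0, -8, 8] (max |s|=8)
Stage 3 (ABS): |3|=3, |0|=0, |5|=5, |0|=0, |-8|=8, |8|=8 -> [3, 0, 5, 0, 8, 8] (max |s|=8)
Stage 4 (CLIP -8 11): clip(3,-8,11)=3, clip(0,-8,11)=0, clip(5,-8,11)=5, clip(0,-8,11)=0, clip(8,-8,11)=8, clip(8,-8,11)=8 -> [3, 0, 5, 0, 8, 8] (max |s|=8)
Overall max amplitude: 8

Answer: 8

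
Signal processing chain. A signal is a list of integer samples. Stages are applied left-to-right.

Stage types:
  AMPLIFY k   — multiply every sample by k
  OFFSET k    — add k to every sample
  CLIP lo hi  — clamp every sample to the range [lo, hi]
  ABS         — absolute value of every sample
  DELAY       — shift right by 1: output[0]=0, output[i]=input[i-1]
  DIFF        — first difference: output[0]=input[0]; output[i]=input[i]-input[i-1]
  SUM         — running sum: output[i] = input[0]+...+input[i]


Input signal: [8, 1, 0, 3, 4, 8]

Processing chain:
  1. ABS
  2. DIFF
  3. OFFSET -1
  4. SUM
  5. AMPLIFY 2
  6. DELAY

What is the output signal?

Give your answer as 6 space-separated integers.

Input: [8, 1, 0, 3, 4, 8]
Stage 1 (ABS): |8|=8, |1|=1, |0|=0, |3|=3, |4|=4, |8|=8 -> [8, 1, 0, 3, 4, 8]
Stage 2 (DIFF): s[0]=8, 1-8=-7, 0-1=-1, 3-0=3, 4-3=1, 8-4=4 -> [8, -7, -1, 3, 1, 4]
Stage 3 (OFFSET -1): 8+-1=7, -7+-1=-8, -1+-1=-2, 3+-1=2, 1+-1=0, 4+-1=3 -> [7, -8, -2, 2, 0, 3]
Stage 4 (SUM): sum[0..0]=7, sum[0..1]=-1, sum[0..2]=-3, sum[0..3]=-1, sum[0..4]=-1, sum[0..5]=2 -> [7, -1, -3, -1, -1, 2]
Stage 5 (AMPLIFY 2): 7*2=14, -1*2=-2, -3*2=-6, -1*2=-2, -1*2=-2, 2*2=4 -> [14, -2, -6, -2, -2, 4]
Stage 6 (DELAY): [0, 14, -2, -6, -2, -2] = [0, 14, -2, -6, -2, -2] -> [0, 14, -2, -6, -2, -2]

Answer: 0 14 -2 -6 -2 -2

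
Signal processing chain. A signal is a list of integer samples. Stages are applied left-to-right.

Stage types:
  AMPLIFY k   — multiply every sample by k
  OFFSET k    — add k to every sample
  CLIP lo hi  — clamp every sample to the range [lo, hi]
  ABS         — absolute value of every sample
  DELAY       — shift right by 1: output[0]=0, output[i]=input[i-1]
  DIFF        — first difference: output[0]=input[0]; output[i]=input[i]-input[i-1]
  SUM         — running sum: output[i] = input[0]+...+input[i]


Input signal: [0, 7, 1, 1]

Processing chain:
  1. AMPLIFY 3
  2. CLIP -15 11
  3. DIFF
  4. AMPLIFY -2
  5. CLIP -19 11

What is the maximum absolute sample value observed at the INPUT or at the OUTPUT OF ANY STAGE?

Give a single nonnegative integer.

Input: [0, 7, 1, 1] (max |s|=7)
Stage 1 (AMPLIFY 3): 0*3=0, 7*3=21, 1*3=3, 1*3=3 -> [0, 21, 3, 3] (max |s|=21)
Stage 2 (CLIP -15 11): clip(0,-15,11)=0, clip(21,-15,11)=11, clip(3,-15,11)=3, clip(3,-15,11)=3 -> [0, 11, 3, 3] (max |s|=11)
Stage 3 (DIFF): s[0]=0, 11-0=11, 3-11=-8, 3-3=0 -> [0, 11, -8, 0] (max |s|=11)
Stage 4 (AMPLIFY -2): 0*-2=0, 11*-2=-22, -8*-2=16, 0*-2=0 -> [0, -22, 16, 0] (max |s|=22)
Stage 5 (CLIP -19 11): clip(0,-19,11)=0, clip(-22,-19,11)=-19, clip(16,-19,11)=11, clip(0,-19,11)=0 -> [0, -19, 11, 0] (max |s|=19)
Overall max amplitude: 22

Answer: 22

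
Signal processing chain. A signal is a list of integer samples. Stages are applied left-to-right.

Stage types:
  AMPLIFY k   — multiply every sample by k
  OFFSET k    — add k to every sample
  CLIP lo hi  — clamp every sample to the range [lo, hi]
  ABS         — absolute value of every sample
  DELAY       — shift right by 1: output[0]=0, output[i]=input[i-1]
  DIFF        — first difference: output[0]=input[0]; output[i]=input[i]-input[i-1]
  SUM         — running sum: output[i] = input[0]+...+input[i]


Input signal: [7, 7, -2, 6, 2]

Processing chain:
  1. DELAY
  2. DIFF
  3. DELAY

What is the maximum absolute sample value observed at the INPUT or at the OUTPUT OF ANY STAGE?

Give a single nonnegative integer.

Answer: 9

Derivation:
Input: [7, 7, -2, 6, 2] (max |s|=7)
Stage 1 (DELAY): [0, 7, 7, -2, 6] = [0, 7, 7, -2, 6] -> [0, 7, 7, -2, 6] (max |s|=7)
Stage 2 (DIFF): s[0]=0, 7-0=7, 7-7=0, -2-7=-9, 6--2=8 -> [0, 7, 0, -9, 8] (max |s|=9)
Stage 3 (DELAY): [0, 0, 7, 0, -9] = [0, 0, 7, 0, -9] -> [0, 0, 7, 0, -9] (max |s|=9)
Overall max amplitude: 9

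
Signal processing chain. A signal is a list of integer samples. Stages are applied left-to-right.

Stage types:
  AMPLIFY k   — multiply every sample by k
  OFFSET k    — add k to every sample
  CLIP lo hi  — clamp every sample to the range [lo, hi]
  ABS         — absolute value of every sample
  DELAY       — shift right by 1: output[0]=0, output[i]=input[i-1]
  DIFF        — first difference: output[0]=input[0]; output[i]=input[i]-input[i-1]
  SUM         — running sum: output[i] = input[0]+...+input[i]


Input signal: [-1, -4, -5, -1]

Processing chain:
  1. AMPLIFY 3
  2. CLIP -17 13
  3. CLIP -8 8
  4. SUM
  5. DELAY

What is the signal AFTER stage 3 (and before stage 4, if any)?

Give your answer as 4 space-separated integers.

Answer: -3 -8 -8 -3

Derivation:
Input: [-1, -4, -5, -1]
Stage 1 (AMPLIFY 3): -1*3=-3, -4*3=-12, -5*3=-15, -1*3=-3 -> [-3, -12, -15, -3]
Stage 2 (CLIP -17 13): clip(-3,-17,13)=-3, clip(-12,-17,13)=-12, clip(-15,-17,13)=-15, clip(-3,-17,13)=-3 -> [-3, -12, -15, -3]
Stage 3 (CLIP -8 8): clip(-3,-8,8)=-3, clip(-12,-8,8)=-8, clip(-15,-8,8)=-8, clip(-3,-8,8)=-3 -> [-3, -8, -8, -3]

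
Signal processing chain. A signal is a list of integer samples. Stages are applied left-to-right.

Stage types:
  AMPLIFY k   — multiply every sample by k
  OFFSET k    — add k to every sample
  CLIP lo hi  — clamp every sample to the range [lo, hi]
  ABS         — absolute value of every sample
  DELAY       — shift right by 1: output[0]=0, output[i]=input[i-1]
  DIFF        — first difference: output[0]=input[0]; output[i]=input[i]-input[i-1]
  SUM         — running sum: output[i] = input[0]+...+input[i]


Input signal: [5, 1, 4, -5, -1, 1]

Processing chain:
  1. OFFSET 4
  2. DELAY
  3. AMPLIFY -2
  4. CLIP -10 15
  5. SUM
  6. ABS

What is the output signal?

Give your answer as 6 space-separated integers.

Input: [5, 1, 4, -5, -1, 1]
Stage 1 (OFFSET 4): 5+4=9, 1+4=5, 4+4=8, -5+4=-1, -1+4=3, 1+4=5 -> [9, 5, 8, -1, 3, 5]
Stage 2 (DELAY): [0, 9, 5, 8, -1, 3] = [0, 9, 5, 8, -1, 3] -> [0, 9, 5, 8, -1, 3]
Stage 3 (AMPLIFY -2): 0*-2=0, 9*-2=-18, 5*-2=-10, 8*-2=-16, -1*-2=2, 3*-2=-6 -> [0, -18, -10, -16, 2, -6]
Stage 4 (CLIP -10 15): clip(0,-10,15)=0, clip(-18,-10,15)=-10, clip(-10,-10,15)=-10, clip(-16,-10,15)=-10, clip(2,-10,15)=2, clip(-6,-10,15)=-6 -> [0, -10, -10, -10, 2, -6]
Stage 5 (SUM): sum[0..0]=0, sum[0..1]=-10, sum[0..2]=-20, sum[0..3]=-30, sum[0..4]=-28, sum[0..5]=-34 -> [0, -10, -20, -30, -28, -34]
Stage 6 (ABS): |0|=0, |-10|=10, |-20|=20, |-30|=30, |-28|=28, |-34|=34 -> [0, 10, 20, 30, 28, 34]

Answer: 0 10 20 30 28 34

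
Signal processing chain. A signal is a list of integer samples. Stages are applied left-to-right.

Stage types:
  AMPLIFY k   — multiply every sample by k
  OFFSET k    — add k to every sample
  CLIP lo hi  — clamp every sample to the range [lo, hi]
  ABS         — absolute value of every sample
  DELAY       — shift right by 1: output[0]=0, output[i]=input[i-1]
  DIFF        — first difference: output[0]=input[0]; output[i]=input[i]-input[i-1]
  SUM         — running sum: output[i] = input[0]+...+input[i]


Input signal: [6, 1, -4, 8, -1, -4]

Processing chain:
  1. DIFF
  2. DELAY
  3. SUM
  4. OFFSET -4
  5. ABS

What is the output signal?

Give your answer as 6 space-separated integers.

Answer: 4 2 3 8 4 5

Derivation:
Input: [6, 1, -4, 8, -1, -4]
Stage 1 (DIFF): s[0]=6, 1-6=-5, -4-1=-5, 8--4=12, -1-8=-9, -4--1=-3 -> [6, -5, -5, 12, -9, -3]
Stage 2 (DELAY): [0, 6, -5, -5, 12, -9] = [0, 6, -5, -5, 12, -9] -> [0, 6, -5, -5, 12, -9]
Stage 3 (SUM): sum[0..0]=0, sum[0..1]=6, sum[0..2]=1, sum[0..3]=-4, sum[0..4]=8, sum[0..5]=-1 -> [0, 6, 1, -4, 8, -1]
Stage 4 (OFFSET -4): 0+-4=-4, 6+-4=2, 1+-4=-3, -4+-4=-8, 8+-4=4, -1+-4=-5 -> [-4, 2, -3, -8, 4, -5]
Stage 5 (ABS): |-4|=4, |2|=2, |-3|=3, |-8|=8, |4|=4, |-5|=5 -> [4, 2, 3, 8, 4, 5]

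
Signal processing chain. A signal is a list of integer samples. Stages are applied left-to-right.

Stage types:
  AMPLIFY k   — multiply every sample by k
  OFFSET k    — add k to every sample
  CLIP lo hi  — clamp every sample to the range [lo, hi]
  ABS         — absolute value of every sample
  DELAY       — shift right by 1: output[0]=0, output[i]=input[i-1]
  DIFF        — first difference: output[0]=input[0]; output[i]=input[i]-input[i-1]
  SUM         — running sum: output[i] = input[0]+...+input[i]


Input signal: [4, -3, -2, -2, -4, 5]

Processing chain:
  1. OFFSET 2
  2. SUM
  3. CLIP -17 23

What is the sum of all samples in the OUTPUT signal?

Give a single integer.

Input: [4, -3, -2, -2, -4, 5]
Stage 1 (OFFSET 2): 4+2=6, -3+2=-1, -2+2=0, -2+2=0, -4+2=-2, 5+2=7 -> [6, -1, 0, 0, -2, 7]
Stage 2 (SUM): sum[0..0]=6, sum[0..1]=5, sum[0..2]=5, sum[0..3]=5, sum[0..4]=3, sum[0..5]=10 -> [6, 5, 5, 5, 3, 10]
Stage 3 (CLIP -17 23): clip(6,-17,23)=6, clip(5,-17,23)=5, clip(5,-17,23)=5, clip(5,-17,23)=5, clip(3,-17,23)=3, clip(10,-17,23)=10 -> [6, 5, 5, 5, 3, 10]
Output sum: 34

Answer: 34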